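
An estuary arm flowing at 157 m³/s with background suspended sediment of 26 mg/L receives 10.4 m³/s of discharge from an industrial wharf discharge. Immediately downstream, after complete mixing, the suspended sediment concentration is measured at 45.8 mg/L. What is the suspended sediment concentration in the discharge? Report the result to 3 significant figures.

345 mg/L

Mass balance: 157.0·26.00 + 10.40·Cₑ = 167.4·45.80
→ Cₑ = (167.4·45.80 − 157.0·26.00) / 10.40 = 344.7 mg/L.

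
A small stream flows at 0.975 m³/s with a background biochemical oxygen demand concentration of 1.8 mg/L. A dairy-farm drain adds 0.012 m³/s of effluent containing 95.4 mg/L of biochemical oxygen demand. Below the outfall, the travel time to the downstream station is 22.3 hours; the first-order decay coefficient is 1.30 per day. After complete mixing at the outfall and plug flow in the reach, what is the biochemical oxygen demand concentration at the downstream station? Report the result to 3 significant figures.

Conservation of mass: C = (0.9750·1.800 + 0.01200·95.40) / 0.9870 = 2.900/0.9870 = 2.938 mg/L.
Applying C = C₀e^(−kt): 2.938 × 0.2988 = 0.8779 mg/L.

0.878 mg/L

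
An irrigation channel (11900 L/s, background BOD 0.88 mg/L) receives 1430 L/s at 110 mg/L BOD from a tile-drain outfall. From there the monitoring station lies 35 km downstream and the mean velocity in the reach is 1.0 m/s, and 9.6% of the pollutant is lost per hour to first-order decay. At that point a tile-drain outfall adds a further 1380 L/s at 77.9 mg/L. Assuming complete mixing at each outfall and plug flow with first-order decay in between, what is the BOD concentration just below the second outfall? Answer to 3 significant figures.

Conservation of mass: C = (11900·0.8800 + 1430·110.0) / 13330 = 167800/13330 = 12.59 mg/L; combined flow 13330 L/s.
Travel time t = 35·1000 / 1.0 = 35000 s = 9.722 h.
9.6%/h lost → k = −ln(1 − 0.096) = 0.1009 h⁻¹.
Applying C = C₀e^(−kt): 12.59 × 0.3749 = 4.718 mg/L.
Second outfall: C = (13330·4.718 + 1380·77.90)/14710 = 11.58 mg/L.

11.6 mg/L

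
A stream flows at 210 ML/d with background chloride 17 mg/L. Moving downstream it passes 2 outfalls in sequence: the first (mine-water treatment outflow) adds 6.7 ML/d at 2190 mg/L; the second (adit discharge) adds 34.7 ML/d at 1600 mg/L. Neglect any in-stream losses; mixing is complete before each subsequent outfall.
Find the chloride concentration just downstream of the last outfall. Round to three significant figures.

293 mg/L

Outfall 1: combined Q = 216.7 ML/d; C = (210.0·17.00 + 6.700·2190)/216.7 = 84.19 mg/L.
Outfall 2: combined Q = 251.4 ML/d; C = (216.7·84.19 + 34.70·1600)/251.4 = 293.4 mg/L.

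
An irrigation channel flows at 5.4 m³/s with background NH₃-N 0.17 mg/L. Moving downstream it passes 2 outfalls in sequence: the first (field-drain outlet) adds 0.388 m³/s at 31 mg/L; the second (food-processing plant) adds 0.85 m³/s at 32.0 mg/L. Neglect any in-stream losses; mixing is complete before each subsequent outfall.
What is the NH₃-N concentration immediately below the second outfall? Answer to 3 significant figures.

6.05 mg/L

After outfall 1: Q = 5.400 + 0.3880 = 5.788 m³/s; C = (5.400·0.1700 + 0.3880·31.00)/5.788 = 2.237 mg/L.
After outfall 2: Q = 5.788 + 0.8500 = 6.638 m³/s; C = (5.788·2.237 + 0.8500·32.00)/6.638 = 6.048 mg/L.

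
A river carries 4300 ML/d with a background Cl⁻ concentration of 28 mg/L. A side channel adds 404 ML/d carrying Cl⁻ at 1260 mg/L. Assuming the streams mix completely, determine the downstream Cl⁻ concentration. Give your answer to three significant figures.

134 mg/L

Mass balance: C = (4300·28.00 + 404.0·1260) / 4704 = 629400/4704 = 133.8 mg/L.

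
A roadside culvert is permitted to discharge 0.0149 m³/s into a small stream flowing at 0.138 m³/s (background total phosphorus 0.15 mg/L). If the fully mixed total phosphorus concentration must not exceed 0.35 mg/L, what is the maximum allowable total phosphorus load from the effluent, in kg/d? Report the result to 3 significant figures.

2.84 kg/d

Mass balance at the limit: 0.1380·0.1500 + 0.01490·Cₑ = 0.1529·0.35 → Cₑ = 2.202 mg/L.
Load = 0.01490 m³/s × 2.202 g/m³ × 86 400 s/d = 2.835 kg/d.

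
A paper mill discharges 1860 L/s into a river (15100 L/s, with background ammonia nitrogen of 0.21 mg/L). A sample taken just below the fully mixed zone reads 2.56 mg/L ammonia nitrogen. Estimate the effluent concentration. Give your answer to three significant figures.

21.6 mg/L

Mass balance: 15100·0.2100 + 1860·Cₑ = 16960·2.560
→ Cₑ = (16960·2.560 − 15100·0.2100) / 1860 = 21.64 mg/L.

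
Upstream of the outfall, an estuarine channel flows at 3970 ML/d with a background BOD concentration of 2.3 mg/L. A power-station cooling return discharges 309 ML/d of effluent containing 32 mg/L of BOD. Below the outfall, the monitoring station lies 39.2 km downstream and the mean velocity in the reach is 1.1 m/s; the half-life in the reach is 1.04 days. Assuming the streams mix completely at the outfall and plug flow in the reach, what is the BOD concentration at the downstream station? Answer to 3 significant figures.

3.38 mg/L

Flow-weighted average: C = (3970·2.300 + 309.0·32.00) / 4279 = 19020/4279 = 4.445 mg/L.
Travel time t = 39.2·1000 / 1.1 = 35640 s = 9.899 h.
Half-life 1.04 d → k = ln 2 / 1.04 = 0.6665 d⁻¹.
Decay over the reach: 4.445·exp(−kt) = 4.445·0.7596 = 3.376 mg/L.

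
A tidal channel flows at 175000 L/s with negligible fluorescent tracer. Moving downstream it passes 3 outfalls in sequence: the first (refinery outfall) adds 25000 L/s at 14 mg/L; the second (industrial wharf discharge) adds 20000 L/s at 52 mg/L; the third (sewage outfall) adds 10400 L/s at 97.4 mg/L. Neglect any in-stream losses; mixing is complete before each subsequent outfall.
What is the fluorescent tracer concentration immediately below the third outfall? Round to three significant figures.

After outfall 1: Q = 175000 + 25000 = 200000 L/s; C = (175000·0 + 25000·14.00)/200000 = 1.750 mg/L.
After outfall 2: Q = 200000 + 20000 = 220000 L/s; C = (200000·1.750 + 20000·52.00)/220000 = 6.318 mg/L.
After outfall 3: Q = 220000 + 10400 = 230400 L/s; C = (220000·6.318 + 10400·97.40)/230400 = 10.43 mg/L.

10.4 mg/L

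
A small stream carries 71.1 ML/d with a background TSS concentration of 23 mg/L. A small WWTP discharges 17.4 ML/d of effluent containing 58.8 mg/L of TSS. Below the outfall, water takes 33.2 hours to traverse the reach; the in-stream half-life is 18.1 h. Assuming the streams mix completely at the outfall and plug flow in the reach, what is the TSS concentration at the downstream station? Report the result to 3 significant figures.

Mixed concentration C = ΣQC/ΣQ = (71.10·23.00 + 17.40·58.80) / 88.50 = 2658/88.50 = 30.04 mg/L.
Half-life 18.1 h → k = ln 2 / 18.1 = 0.03830 h⁻¹ = 0.9191 d⁻¹.
Decay over the reach: 30.04·exp(−kt) = 30.04·0.2804 = 8.424 mg/L.

8.42 mg/L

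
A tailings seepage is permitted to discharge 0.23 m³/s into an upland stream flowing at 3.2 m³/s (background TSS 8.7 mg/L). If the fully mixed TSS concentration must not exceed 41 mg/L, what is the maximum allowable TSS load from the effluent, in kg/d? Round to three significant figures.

9750 kg/d

Mass balance at the limit: 3.200·8.700 + 0.2300·Cₑ = 3.430·41 → Cₑ = 490.4 mg/L.
Load = 0.2300 m³/s × 490.4 g/m³ × 86 400 s/d = 9745 kg/d.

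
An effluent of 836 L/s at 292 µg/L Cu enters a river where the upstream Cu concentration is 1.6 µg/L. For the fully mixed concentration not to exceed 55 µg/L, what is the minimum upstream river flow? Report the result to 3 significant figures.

Set C_mix = 55: (Q·1.600 + 836.0·292.0) / (Q + 836.0) = 55
→ Q = 836.0·(292.0 − 55)/(55 − 1.600) = 3710 L/s.

3710 L/s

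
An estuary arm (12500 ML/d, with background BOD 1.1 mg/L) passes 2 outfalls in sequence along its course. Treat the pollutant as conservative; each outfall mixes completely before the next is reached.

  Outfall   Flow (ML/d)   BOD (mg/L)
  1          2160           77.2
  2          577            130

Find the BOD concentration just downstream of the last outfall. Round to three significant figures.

Below outfall 1: Q → 14660 ML/d, C = (12500·1.100 + 2160·77.20)/14660 = 12.31 mg/L.
Below outfall 2: Q → 15240 ML/d, C = (14660·12.31 + 577.0·130.0)/15240 = 16.77 mg/L.

16.8 mg/L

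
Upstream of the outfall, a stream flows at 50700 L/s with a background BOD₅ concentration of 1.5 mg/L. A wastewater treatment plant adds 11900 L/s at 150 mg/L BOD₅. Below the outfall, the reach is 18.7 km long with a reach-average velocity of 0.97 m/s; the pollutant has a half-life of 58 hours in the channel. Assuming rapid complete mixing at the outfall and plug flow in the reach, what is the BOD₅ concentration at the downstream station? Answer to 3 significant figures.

27.9 mg/L

Flow-weighted average: C = (50700·1.500 + 11900·150.0) / 62600 = 1861000/62600 = 29.73 mg/L.
Travel time t = 18.7·1000 / 0.97 = 19280 s = 5.355 h.
Half-life 58 h → k = ln 2 / 58 = 0.01195 h⁻¹ = 0.2868 d⁻¹.
After decay, C = 29.73 × e^(−kt) = 29.73 × 0.9380 = 27.89 mg/L.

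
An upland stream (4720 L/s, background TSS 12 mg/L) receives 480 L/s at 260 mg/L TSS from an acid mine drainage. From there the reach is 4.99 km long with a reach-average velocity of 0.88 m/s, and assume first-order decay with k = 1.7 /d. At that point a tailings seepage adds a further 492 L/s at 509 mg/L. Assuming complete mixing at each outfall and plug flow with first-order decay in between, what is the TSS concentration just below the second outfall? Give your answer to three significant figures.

Conservation of mass: C = (4720·12.00 + 480.0·260.0) / 5200 = 181400/5200 = 34.89 mg/L; combined flow 5200 L/s.
Travel time t = 4.99·1000 / 0.88 = 5670 s = 1.575 h.
Applying C = C₀e^(−kt): 34.89 × 0.8944 = 31.21 mg/L.
At the second outfall, C = (5200·31.21 + 492.0·509.0) / (5200 + 492.0) = 72.51 mg/L.

72.5 mg/L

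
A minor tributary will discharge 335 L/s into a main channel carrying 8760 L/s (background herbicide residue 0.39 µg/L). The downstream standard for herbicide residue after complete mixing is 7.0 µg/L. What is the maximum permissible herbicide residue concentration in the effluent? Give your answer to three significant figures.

At the limit, (Qr·Cr + Qe·Cₑ)/(Qr + Qe) = 7.0:
Cₑ = (9095·7.0 − 8760·0.3900) / 335.0 = 179.8 µg/L.

180 µg/L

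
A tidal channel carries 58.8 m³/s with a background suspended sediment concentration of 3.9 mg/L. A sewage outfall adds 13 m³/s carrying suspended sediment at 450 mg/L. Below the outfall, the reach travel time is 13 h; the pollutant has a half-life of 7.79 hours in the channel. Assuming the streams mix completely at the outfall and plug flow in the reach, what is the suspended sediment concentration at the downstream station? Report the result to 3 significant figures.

Mass balance: C = (58.80·3.900 + 13.00·450.0) / 71.80 = 6079/71.80 = 84.67 mg/L.
Half-life 7.79 h → k = ln 2 / 7.79 = 0.08898 h⁻¹ = 2.135 d⁻¹.
After decay, C = 84.67 × e^(−kt) = 84.67 × 0.3145 = 26.63 mg/L.

26.6 mg/L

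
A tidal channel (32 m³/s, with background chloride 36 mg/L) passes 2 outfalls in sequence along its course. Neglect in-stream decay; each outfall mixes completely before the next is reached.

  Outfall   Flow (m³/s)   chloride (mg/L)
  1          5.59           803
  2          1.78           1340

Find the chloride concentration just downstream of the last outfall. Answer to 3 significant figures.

204 mg/L

After outfall 1: Q = 32.00 + 5.590 = 37.59 m³/s; C = (32.00·36.00 + 5.590·803.0)/37.59 = 150.1 mg/L.
After outfall 2: Q = 37.59 + 1.780 = 39.37 m³/s; C = (37.59·150.1 + 1.780·1340)/39.37 = 203.9 mg/L.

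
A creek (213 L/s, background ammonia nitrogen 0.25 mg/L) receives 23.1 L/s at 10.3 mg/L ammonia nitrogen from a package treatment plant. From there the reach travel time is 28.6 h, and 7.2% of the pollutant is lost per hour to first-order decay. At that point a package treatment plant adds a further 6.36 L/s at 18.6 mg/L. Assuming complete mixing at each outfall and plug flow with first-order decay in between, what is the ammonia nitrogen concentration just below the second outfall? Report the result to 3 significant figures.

0.630 mg/L

Conservation of mass: C = (213.0·0.2500 + 23.10·10.30) / 236.1 = 291.2/236.1 = 1.233 mg/L; combined flow 236.1 L/s.
7.2%/h lost → k = −ln(1 − 0.072) = 0.07472 h⁻¹.
Decay over the reach: 1.233·exp(−kt) = 1.233·0.1180 = 0.1455 mg/L.
Second outfall: C = (236.1·0.1455 + 6.360·18.60)/242.5 = 0.6296 mg/L.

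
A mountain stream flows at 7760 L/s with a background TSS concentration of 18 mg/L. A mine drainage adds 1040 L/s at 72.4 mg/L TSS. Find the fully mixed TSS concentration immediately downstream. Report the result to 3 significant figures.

Flow-weighted average: C = (7760·18.00 + 1040·72.40) / 8800 = 215000/8800 = 24.43 mg/L.

24.4 mg/L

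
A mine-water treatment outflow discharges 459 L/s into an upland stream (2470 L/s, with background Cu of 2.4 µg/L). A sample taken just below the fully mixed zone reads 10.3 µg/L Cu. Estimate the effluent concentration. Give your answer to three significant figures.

Mass balance: 2470·2.400 + 459.0·Cₑ = 2929·10.30
→ Cₑ = (2929·10.30 − 2470·2.400) / 459.0 = 52.81 µg/L.

52.8 µg/L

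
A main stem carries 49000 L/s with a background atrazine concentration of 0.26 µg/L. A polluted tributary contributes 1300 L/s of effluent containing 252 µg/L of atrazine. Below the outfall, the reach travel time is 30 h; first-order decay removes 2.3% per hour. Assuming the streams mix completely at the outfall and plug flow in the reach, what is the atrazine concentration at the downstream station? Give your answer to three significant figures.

3.37 µg/L

Mixed concentration C = ΣQC/ΣQ = (49000·0.2600 + 1300·252.0) / 50300 = 340300/50300 = 6.766 µg/L.
2.3%/h lost → k = −ln(1 − 0.023) = 0.02327 h⁻¹.
After decay, C = 6.766 × e^(−kt) = 6.766 × 0.4976 = 3.367 µg/L.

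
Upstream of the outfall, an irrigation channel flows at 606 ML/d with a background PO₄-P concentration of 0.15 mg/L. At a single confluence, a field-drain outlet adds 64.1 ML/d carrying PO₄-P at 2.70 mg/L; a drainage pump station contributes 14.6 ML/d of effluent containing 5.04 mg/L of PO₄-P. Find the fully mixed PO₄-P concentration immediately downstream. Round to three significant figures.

0.493 mg/L

Mixed concentration C = ΣQC/ΣQ = (606.0·0.1500 + 64.10·2.700 + 14.60·5.040) / 684.7 = 337.6/684.7 = 0.4930 mg/L.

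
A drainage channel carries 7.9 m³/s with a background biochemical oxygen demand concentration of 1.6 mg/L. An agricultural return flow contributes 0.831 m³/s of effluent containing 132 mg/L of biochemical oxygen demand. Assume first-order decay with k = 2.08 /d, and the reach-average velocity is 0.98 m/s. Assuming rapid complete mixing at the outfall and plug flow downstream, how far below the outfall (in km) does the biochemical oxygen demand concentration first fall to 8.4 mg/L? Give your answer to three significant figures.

20.8 km

Mass balance: C = (7.900·1.600 + 0.8310·132.0) / 8.731 = 122.3/8.731 = 14.01 mg/L.
Set 14.01·exp(−k·t) = 8.4 → t = ln(14.01/8.4)/k = 21250 s = 5.903 h.
Distance = v·t = 0.98·21250 = 20830 m = 20.83 km.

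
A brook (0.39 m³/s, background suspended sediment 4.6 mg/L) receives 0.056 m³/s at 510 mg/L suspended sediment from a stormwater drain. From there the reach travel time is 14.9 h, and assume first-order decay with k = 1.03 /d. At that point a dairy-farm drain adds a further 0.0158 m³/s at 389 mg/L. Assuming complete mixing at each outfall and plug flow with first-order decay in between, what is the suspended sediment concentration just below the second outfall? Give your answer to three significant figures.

48.0 mg/L

Mass balance: C = (0.3900·4.600 + 0.05600·510.0) / 0.4460 = 30.35/0.4460 = 68.06 mg/L; combined flow 0.4460 m³/s.
Applying C = C₀e^(−kt): 68.06 × 0.5276 = 35.91 mg/L.
At the second outfall, C = (0.4460·35.91 + 0.01580·389.0) / (0.4460 + 0.01580) = 47.99 mg/L.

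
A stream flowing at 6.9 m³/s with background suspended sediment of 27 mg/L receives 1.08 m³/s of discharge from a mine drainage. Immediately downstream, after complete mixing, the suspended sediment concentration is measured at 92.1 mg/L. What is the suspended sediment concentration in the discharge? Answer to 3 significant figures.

Mass balance: 6.900·27.00 + 1.080·Cₑ = 7.980·92.10
→ Cₑ = (7.980·92.10 − 6.900·27.00) / 1.080 = 508.0 mg/L.

508 mg/L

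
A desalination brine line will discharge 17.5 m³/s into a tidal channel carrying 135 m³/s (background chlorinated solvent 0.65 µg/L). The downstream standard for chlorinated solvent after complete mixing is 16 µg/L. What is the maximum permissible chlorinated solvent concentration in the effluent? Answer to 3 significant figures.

134 µg/L

At the limit, (Qr·Cr + Qe·Cₑ)/(Qr + Qe) = 16:
Cₑ = (152.5·16 − 135.0·0.6500) / 17.50 = 134.4 µg/L.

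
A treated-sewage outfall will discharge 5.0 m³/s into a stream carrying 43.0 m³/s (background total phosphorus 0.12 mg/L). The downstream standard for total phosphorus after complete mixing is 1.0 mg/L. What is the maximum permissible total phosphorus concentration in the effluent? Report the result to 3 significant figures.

At the limit, (Qr·Cr + Qe·Cₑ)/(Qr + Qe) = 1.0:
Cₑ = (48.00·1.0 − 43.00·0.1200) / 5.000 = 8.568 mg/L.

8.57 mg/L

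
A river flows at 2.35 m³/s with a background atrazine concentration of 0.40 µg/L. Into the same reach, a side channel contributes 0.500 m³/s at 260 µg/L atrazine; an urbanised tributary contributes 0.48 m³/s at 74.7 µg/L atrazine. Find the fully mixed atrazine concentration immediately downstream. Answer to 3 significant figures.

After mixing, C = (2.350·0.4000 + 0.5000·260.0 + 0.4800·74.70) / 3.330 = 166.8/3.330 = 50.09 µg/L.

50.1 µg/L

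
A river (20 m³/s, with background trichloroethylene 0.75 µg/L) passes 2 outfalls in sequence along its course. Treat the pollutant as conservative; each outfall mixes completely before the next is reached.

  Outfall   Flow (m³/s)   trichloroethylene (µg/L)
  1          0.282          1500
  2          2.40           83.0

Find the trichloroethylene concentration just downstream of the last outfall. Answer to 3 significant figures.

28.1 µg/L

Below outfall 1: Q → 20.28 m³/s, C = (20.00·0.7500 + 0.2820·1500)/20.28 = 21.60 µg/L.
Below outfall 2: Q → 22.68 m³/s, C = (20.28·21.60 + 2.400·83.00)/22.68 = 28.09 µg/L.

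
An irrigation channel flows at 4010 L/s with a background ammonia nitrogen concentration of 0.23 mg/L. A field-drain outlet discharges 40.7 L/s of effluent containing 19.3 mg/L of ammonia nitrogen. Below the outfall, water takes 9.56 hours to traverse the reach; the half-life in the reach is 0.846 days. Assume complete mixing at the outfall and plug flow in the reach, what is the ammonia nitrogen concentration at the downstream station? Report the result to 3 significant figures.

0.304 mg/L

After mixing, C = (4010·0.2300 + 40.70·19.30) / 4051 = 1708/4051 = 0.4216 mg/L.
Half-life 0.846 d → k = ln 2 / 0.846 = 0.8193 d⁻¹.
Decay over the reach: 0.4216·exp(−kt) = 0.4216·0.7215 = 0.3042 mg/L.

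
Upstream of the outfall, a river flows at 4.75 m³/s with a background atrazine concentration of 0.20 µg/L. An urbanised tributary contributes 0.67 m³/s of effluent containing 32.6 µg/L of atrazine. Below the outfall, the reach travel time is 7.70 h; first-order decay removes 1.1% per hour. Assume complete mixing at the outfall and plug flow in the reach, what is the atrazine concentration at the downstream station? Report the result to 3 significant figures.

3.86 µg/L

Mass balance: C = (4.750·0.2000 + 0.6700·32.60) / 5.420 = 22.79/5.420 = 4.205 µg/L.
1.1%/h lost → k = −ln(1 − 0.011) = 0.01106 h⁻¹.
Applying C = C₀e^(−kt): 4.205 × 0.9184 = 3.862 µg/L.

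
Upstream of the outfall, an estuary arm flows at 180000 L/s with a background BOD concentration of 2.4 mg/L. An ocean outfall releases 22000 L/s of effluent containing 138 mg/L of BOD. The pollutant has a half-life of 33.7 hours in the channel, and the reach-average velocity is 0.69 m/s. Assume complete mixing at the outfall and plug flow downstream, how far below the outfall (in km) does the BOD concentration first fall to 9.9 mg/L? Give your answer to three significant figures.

After mixing, C = (180000·2.400 + 22000·138.0) / 202000 = 3468000/202000 = 17.17 mg/L.
Half-life 33.7 h → k = ln 2 / 33.7 = 0.02057 h⁻¹ = 0.4936 d⁻¹.
Set 17.17·exp(−k·t) = 9.9 → t = ln(17.17/9.9)/k = 96360 s = 26.77 h.
Distance = v·t = 0.69·96360 = 66490 m = 66.49 km.

66.5 km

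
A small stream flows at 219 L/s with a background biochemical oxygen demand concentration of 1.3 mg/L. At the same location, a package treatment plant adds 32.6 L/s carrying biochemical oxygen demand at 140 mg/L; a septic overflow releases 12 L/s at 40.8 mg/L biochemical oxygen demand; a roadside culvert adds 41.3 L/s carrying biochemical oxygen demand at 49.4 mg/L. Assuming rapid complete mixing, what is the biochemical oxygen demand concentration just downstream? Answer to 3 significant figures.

24.2 mg/L

Conservation of mass: C = (219.0·1.300 + 32.60·140.0 + 12.00·40.80 + 41.30·49.40) / 304.9 = 7379/304.9 = 24.20 mg/L.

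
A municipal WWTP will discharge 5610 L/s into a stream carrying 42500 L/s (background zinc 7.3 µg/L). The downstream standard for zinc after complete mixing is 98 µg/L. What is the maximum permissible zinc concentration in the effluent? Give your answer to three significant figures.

At the limit, (Qr·Cr + Qe·Cₑ)/(Qr + Qe) = 98:
Cₑ = (48110·98 − 42500·7.300) / 5610 = 785.1 µg/L.

785 µg/L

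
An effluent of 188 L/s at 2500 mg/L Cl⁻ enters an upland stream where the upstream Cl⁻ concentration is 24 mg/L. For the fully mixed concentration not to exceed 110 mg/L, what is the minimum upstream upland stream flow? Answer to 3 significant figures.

Set C_mix = 110: (Q·24.00 + 188.0·2500) / (Q + 188.0) = 110
→ Q = 188.0·(2500 − 110)/(110 − 24.00) = 5225 L/s.

5220 L/s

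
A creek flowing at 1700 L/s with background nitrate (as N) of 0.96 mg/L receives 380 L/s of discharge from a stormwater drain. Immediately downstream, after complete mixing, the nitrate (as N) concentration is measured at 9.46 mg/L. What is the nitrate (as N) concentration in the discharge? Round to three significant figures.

Mass balance: 1700·0.9600 + 380.0·Cₑ = 2080·9.460
→ Cₑ = (2080·9.460 − 1700·0.9600) / 380.0 = 47.49 mg/L.

47.5 mg/L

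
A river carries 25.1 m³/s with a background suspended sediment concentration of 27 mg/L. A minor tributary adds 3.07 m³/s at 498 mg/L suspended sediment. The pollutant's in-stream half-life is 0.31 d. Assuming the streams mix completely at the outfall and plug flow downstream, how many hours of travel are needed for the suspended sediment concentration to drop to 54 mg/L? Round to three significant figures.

Mixed concentration C = ΣQC/ΣQ = (25.10·27.00 + 3.070·498.0) / 28.17 = 2207/28.17 = 78.33 mg/L.
Half-life 0.31 d → k = ln 2 / 0.31 = 2.236 d⁻¹.
78.33·exp(−k·t) = 54 → t = ln(78.33/54)/k = 14370 s = 3.992 h.

3.99 h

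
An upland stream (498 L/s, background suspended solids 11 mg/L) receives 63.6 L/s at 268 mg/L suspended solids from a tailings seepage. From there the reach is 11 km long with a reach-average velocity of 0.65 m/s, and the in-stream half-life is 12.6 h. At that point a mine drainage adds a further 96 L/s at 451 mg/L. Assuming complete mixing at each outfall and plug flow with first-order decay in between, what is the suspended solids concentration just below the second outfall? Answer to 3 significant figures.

92.3 mg/L

Mixed concentration C = ΣQC/ΣQ = (498.0·11.00 + 63.60·268.0) / 561.6 = 22520/561.6 = 40.10 mg/L; combined flow 561.6 L/s.
Travel time t = 11·1000 / 0.65 = 16920 s = 4.701 h.
Half-life 12.6 h → k = ln 2 / 12.6 = 0.05501 h⁻¹ = 1.320 d⁻¹.
After decay, C = 40.10 × e^(−kt) = 40.10 × 0.7721 = 30.97 mg/L.
Second outfall: C = (561.6·30.97 + 96.00·451.0)/657.6 = 92.28 mg/L.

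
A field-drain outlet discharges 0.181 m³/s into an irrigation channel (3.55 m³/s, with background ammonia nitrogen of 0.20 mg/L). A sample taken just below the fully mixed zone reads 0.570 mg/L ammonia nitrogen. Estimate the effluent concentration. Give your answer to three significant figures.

7.83 mg/L

Mass balance: 3.550·0.2000 + 0.1810·Cₑ = 3.731·0.5700
→ Cₑ = (3.731·0.5700 − 3.550·0.2000) / 0.1810 = 7.827 mg/L.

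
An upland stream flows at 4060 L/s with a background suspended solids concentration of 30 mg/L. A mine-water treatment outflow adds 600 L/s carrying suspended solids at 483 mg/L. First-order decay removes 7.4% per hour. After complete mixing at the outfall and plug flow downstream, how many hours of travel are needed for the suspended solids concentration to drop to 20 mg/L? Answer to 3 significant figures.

Flow-weighted average: C = (4060·30.00 + 600.0·483.0) / 4660 = 411600/4660 = 88.33 mg/L.
7.4%/h lost → k = −ln(1 − 0.074) = 0.07688 h⁻¹.
88.33·exp(−k·t) = 20 → t = ln(88.33/20)/k = 69550 s = 19.32 h.

19.3 h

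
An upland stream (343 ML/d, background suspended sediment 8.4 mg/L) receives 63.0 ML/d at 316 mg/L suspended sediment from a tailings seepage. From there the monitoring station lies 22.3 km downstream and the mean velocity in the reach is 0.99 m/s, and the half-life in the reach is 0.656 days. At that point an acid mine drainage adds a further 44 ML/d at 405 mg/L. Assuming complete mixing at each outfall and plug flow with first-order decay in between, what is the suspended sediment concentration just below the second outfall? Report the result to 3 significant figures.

78.0 mg/L

Mass balance: C = (343.0·8.400 + 63.00·316.0) / 406.0 = 22790/406.0 = 56.13 mg/L; combined flow 406.0 ML/d.
Travel time t = 22.3·1000 / 0.99 = 22530 s = 6.257 h.
Half-life 0.656 d → k = ln 2 / 0.656 = 1.057 d⁻¹.
After decay, C = 56.13 × e^(−kt) = 56.13 × 0.7592 = 42.62 mg/L.
At the second outfall, C = (406.0·42.62 + 44.00·405.0) / (406.0 + 44.00) = 78.05 mg/L.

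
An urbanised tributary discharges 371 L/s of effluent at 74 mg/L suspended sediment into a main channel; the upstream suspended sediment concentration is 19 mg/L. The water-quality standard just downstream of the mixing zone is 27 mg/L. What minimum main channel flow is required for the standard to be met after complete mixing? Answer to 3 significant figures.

2180 L/s

Set C_mix = 27: (Q·19.00 + 371.0·74.00) / (Q + 371.0) = 27
→ Q = 371.0·(74.00 − 27)/(27 − 19.00) = 2180 L/s.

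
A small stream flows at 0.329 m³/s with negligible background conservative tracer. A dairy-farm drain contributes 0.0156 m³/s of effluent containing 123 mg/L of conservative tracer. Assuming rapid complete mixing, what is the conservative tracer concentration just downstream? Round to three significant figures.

5.57 mg/L

Flow-weighted average: C = (0.3290·0 + 0.01560·123.0) / 0.3446 = 1.919/0.3446 = 5.568 mg/L.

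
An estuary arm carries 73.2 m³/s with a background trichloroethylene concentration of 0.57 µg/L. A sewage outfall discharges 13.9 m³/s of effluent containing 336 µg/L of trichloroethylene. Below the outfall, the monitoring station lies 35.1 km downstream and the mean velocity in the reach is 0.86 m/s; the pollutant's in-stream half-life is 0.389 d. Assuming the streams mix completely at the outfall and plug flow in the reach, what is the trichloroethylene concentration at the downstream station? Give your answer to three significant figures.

23.3 µg/L

Mass balance: C = (73.20·0.5700 + 13.90·336.0) / 87.10 = 4712/87.10 = 54.10 µg/L.
Travel time t = 35.1·1000 / 0.86 = 40810 s = 11.34 h.
Half-life 0.389 d → k = ln 2 / 0.389 = 1.782 d⁻¹.
Decay over the reach: 54.10·exp(−kt) = 54.10·0.4310 = 23.32 µg/L.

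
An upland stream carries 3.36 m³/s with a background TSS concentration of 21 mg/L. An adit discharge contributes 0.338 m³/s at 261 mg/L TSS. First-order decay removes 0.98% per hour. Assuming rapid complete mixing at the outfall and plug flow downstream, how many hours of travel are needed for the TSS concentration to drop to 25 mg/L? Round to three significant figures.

Flow-weighted average: C = (3.360·21.00 + 0.3380·261.0) / 3.698 = 158.8/3.698 = 42.94 mg/L.
0.98%/h lost → k = −ln(1 − 0.0098) = 0.009848 h⁻¹.
42.94·exp(−k·t) = 25 → t = ln(42.94/25)/k = 197700 s = 54.92 h.

54.9 h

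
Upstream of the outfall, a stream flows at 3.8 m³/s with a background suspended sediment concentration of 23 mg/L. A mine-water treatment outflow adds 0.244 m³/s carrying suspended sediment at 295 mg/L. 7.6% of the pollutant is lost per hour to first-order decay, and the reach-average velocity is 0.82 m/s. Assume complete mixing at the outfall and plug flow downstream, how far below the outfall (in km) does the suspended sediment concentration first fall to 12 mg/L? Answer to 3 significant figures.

44.4 km

Flow-weighted average: C = (3.800·23.00 + 0.2440·295.0) / 4.044 = 159.4/4.044 = 39.41 mg/L.
7.6%/h lost → k = −ln(1 − 0.076) = 0.07904 h⁻¹.
Set 39.41·exp(−k·t) = 12 → t = ln(39.41/12)/k = 54160 s = 15.04 h.
Distance = v·t = 0.82·54160 = 44410 m = 44.41 km.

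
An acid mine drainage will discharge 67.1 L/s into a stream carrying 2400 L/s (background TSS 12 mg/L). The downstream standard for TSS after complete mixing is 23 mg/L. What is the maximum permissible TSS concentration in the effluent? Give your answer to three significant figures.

416 mg/L

At the limit, (Qr·Cr + Qe·Cₑ)/(Qr + Qe) = 23:
Cₑ = (2467·23 − 2400·12.00) / 67.10 = 416.4 mg/L.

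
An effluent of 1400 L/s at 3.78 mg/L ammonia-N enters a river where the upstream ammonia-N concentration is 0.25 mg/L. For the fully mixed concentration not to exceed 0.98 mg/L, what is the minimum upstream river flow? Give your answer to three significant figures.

5370 L/s

Set C_mix = 0.98: (Q·0.2500 + 1400·3.780) / (Q + 1400) = 0.98
→ Q = 1400·(3.780 − 0.98)/(0.98 − 0.2500) = 5370 L/s.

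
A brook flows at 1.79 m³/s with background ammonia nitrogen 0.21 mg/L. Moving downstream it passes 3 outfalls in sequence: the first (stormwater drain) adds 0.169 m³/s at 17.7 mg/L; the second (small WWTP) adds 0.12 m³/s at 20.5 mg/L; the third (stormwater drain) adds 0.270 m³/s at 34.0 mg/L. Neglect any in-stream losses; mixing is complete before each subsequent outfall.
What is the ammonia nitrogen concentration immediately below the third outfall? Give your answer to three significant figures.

6.39 mg/L

Outfall 1: combined Q = 1.959 m³/s; C = (1.790·0.2100 + 0.1690·17.70)/1.959 = 1.719 mg/L.
Outfall 2: combined Q = 2.079 m³/s; C = (1.959·1.719 + 0.1200·20.50)/2.079 = 2.803 mg/L.
Outfall 3: combined Q = 2.349 m³/s; C = (2.079·2.803 + 0.2700·34.00)/2.349 = 6.389 mg/L.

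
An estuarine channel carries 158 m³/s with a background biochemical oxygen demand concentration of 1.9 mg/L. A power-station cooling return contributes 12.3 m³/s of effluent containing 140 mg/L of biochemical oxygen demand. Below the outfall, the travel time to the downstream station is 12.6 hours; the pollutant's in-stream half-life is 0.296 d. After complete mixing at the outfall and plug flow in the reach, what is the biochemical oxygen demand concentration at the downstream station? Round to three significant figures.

Mixed concentration C = ΣQC/ΣQ = (158.0·1.900 + 12.30·140.0) / 170.3 = 2022/170.3 = 11.87 mg/L.
Half-life 0.296 d → k = ln 2 / 0.296 = 2.342 d⁻¹.
After decay, C = 11.87 × e^(−kt) = 11.87 × 0.2925 = 3.473 mg/L.

3.47 mg/L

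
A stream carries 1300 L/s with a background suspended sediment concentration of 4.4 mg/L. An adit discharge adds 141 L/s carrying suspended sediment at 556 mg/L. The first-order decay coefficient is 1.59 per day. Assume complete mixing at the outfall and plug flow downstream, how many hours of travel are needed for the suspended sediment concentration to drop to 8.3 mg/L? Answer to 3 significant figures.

Flow-weighted average: C = (1300·4.400 + 141.0·556.0) / 1441 = 84120/1441 = 58.37 mg/L.
58.37·exp(−k·t) = 8.3 → t = ln(58.37/8.3)/k = 106000 s = 29.44 h.

29.4 h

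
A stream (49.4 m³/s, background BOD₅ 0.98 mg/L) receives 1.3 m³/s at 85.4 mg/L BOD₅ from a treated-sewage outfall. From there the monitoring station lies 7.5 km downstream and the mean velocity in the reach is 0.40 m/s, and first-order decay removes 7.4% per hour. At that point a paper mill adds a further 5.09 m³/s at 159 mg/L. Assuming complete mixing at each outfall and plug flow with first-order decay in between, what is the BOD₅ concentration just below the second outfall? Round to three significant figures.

Mass balance: C = (49.40·0.9800 + 1.300·85.40) / 50.70 = 159.4/50.70 = 3.145 mg/L; combined flow 50.70 m³/s.
Travel time t = 7.5·1000 / 0.40 = 18750 s = 5.208 h.
7.4%/h lost → k = −ln(1 − 0.074) = 0.07688 h⁻¹.
First-order decay: C = 3.145·exp(−k·t) = 3.145·0.6700 = 2.107 mg/L.
At the second outfall, C = (50.70·2.107 + 5.090·159.0) / (50.70 + 5.090) = 16.42 mg/L.

16.4 mg/L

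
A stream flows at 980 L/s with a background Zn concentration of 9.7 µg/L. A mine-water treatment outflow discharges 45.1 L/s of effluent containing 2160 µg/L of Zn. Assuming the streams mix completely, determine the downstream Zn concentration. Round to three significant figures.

104 µg/L

Mass balance: C = (980.0·9.700 + 45.10·2160) / 1025 = 106900/1025 = 104.3 µg/L.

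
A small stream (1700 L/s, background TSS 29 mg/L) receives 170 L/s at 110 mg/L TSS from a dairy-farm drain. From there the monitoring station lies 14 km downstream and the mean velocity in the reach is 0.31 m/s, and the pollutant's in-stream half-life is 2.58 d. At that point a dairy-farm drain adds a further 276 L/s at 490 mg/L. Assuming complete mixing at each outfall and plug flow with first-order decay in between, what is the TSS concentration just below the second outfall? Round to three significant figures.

After mixing, C = (1700·29.00 + 170.0·110.0) / 1870 = 68000/1870 = 36.36 mg/L; combined flow 1870 L/s.
Travel time t = 14·1000 / 0.31 = 45160 s = 12.54 h.
Half-life 2.58 d → k = ln 2 / 2.58 = 0.2687 d⁻¹.
Applying C = C₀e^(−kt): 36.36 × 0.8690 = 31.60 mg/L.
At the second outfall, C = (1870·31.60 + 276.0·490.0) / (1870 + 276.0) = 90.55 mg/L.

90.6 mg/L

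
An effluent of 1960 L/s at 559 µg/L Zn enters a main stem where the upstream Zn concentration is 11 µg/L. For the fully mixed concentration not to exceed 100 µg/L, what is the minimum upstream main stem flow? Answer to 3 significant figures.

Set C_mix = 100: (Q·11.00 + 1960·559.0) / (Q + 1960) = 100
→ Q = 1960·(559.0 − 100)/(100 − 11.00) = 10110 L/s.

10100 L/s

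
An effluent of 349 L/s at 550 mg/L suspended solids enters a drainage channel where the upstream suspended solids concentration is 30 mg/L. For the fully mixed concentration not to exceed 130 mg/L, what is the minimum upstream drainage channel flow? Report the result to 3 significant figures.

Set C_mix = 130: (Q·30.00 + 349.0·550.0) / (Q + 349.0) = 130
→ Q = 349.0·(550.0 − 130)/(130 − 30.00) = 1466 L/s.

1470 L/s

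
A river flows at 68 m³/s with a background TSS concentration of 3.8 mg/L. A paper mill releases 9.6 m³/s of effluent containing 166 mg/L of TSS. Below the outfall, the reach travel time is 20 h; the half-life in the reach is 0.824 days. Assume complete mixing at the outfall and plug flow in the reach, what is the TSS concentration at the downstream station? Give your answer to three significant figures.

After mixing, C = (68.00·3.800 + 9.600·166.0) / 77.60 = 1852/77.60 = 23.87 mg/L.
Half-life 0.824 d → k = ln 2 / 0.824 = 0.8412 d⁻¹.
Applying C = C₀e^(−kt): 23.87 × 0.4961 = 11.84 mg/L.

11.8 mg/L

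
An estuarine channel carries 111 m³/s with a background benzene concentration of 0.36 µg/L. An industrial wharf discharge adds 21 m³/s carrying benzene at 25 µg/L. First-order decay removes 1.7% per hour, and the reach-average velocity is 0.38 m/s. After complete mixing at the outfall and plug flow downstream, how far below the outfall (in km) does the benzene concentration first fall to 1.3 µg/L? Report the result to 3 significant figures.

Mixed concentration C = ΣQC/ΣQ = (111.0·0.3600 + 21.00·25.00) / 132.0 = 565.0/132.0 = 4.280 µg/L.
1.7%/h lost → k = −ln(1 − 0.017) = 0.01715 h⁻¹.
Set 4.280·exp(−k·t) = 1.3 → t = ln(4.280/1.3)/k = 250200 s = 69.50 h.
Distance = v·t = 0.38·250200 = 95070 m = 95.07 km.

95.1 km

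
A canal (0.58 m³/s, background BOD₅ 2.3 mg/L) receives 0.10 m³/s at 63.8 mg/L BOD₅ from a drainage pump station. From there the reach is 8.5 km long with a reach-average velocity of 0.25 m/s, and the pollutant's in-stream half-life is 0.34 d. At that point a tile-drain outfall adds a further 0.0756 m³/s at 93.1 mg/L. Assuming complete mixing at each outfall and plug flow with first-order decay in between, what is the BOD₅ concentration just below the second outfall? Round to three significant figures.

Conservation of mass: C = (0.5800·2.300 + 0.1000·63.80) / 0.6800 = 7.714/0.6800 = 11.34 mg/L; combined flow 0.6800 m³/s.
Travel time t = 8.5·1000 / 0.25 = 34000 s = 9.444 h.
Half-life 0.34 d → k = ln 2 / 0.34 = 2.039 d⁻¹.
After decay, C = 11.34 × e^(−kt) = 11.34 × 0.4483 = 5.086 mg/L.
Second outfall: C = (0.6800·5.086 + 0.07560·93.10)/0.7556 = 13.89 mg/L.

13.9 mg/L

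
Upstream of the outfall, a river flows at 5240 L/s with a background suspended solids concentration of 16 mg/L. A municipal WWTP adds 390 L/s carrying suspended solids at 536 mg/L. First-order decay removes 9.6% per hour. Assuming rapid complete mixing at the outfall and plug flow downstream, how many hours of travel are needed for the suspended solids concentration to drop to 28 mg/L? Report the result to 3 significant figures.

Mass balance: C = (5240·16.00 + 390.0·536.0) / 5630 = 292900/5630 = 52.02 mg/L.
9.6%/h lost → k = −ln(1 − 0.096) = 0.1009 h⁻¹.
52.02·exp(−k·t) = 28 → t = ln(52.02/28)/k = 22100 s = 6.138 h.

6.14 h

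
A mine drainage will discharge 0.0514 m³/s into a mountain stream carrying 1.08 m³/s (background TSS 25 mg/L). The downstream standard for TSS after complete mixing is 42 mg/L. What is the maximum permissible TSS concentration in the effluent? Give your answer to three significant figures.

At the limit, (Qr·Cr + Qe·Cₑ)/(Qr + Qe) = 42:
Cₑ = (1.131·42 − 1.080·25.00) / 0.05140 = 399.2 mg/L.

399 mg/L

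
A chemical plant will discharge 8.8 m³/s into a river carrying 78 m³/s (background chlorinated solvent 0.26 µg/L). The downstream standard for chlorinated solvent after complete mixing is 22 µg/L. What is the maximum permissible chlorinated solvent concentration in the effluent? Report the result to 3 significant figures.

At the limit, (Qr·Cr + Qe·Cₑ)/(Qr + Qe) = 22:
Cₑ = (86.80·22 − 78.00·0.2600) / 8.800 = 214.7 µg/L.

215 µg/L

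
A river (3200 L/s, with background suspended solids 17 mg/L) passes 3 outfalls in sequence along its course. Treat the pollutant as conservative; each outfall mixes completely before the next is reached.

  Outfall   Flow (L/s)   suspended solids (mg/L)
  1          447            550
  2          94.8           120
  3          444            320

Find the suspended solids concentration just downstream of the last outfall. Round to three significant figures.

After outfall 1: Q = 3200 + 447.0 = 3647 L/s; C = (3200·17.00 + 447.0·550.0)/3647 = 82.33 mg/L.
After outfall 2: Q = 3647 + 94.80 = 3742 L/s; C = (3647·82.33 + 94.80·120.0)/3742 = 83.28 mg/L.
After outfall 3: Q = 3742 + 444.0 = 4186 L/s; C = (3742·83.28 + 444.0·320.0)/4186 = 108.4 mg/L.

108 mg/L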